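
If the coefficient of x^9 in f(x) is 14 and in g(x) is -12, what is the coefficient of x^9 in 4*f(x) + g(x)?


Scalar multiplication scales coefficients: 4 * 14 = 56.
Then add the g coefficient: 56 + -12
= 44

44


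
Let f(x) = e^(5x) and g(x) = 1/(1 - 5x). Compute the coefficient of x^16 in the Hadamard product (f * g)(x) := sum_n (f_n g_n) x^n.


Expanding: f_k = 5^k/k! (from e^(5x)) and g_k = 5^k (from 1/(1 - 5x)). So the Hadamard coefficient (f * g)_k = 5^k 5^k / k! = (25)^k / k!.
For k = 16: 25^16/16! = 23283064365386962890625/20922789888000 = 186264514923095703125/167382319104.

186264514923095703125/167382319104


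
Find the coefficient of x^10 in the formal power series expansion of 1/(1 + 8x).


Write 1/(1 + c x) = 1/(1 - (-c) x) and apply the geometric-series identity
1/(1 - y) = sum_{k>=0} y^k to get 1/(1 + c x) = sum_{k>=0} (-c)^k x^k.
So the coefficient of x^k is (-c)^k = (-1)^k * c^k.
Here c = 8 and k = 10:
(-8)^10 = 1 * 1073741824 = 1073741824

1073741824


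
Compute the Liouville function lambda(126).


The Liouville function is lambda(k) = (-1)^Omega(k), where Omega(k) counts the prime factors of k with multiplicity.
Factoring: 126 = 2 * 3 * 3 * 7, so Omega(126) = 4.
lambda(126) = (-1)^4 = 1.

1


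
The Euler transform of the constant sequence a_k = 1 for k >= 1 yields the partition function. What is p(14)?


The Euler transform converts the sequence a_k = 1 into the number of integer partitions.
Using the recurrence or dynamic programming:
p(14) = 135

135


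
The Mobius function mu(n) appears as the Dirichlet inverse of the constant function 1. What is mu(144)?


144 has a squared prime factor, so mu(144) = 0.
Factorization reveals a repeated prime.

0


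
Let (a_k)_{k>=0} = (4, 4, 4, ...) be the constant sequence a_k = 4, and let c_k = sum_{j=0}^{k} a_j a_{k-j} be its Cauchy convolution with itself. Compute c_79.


Since a_j = 4 for all j >= 0, the convolution sum becomes
c_k = sum_{j=0}^{k} 4 * 4 = 16 * (k + 1).
Equivalently, the generating function of (a_k) is 4/(1 - x) and its square is 16/(1 - x)^2 = sum_{k>=0} 16(k + 1) x^k.
For k = 79: 16 * 80 = 1280.

1280


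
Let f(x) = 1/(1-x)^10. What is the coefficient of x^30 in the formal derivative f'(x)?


Differentiate: d/dx [ 1/(1-x)^r ] = r / (1-x)^(r+1).
Here r = 10, so f'(x) = 10 / (1-x)^11.
The expansion of 1/(1-x)^(r+1) has coefficient of x^n equal to C(n+r, r).
So the coefficient of x^30 in f'(x) is
10 * C(40, 10) = 10 * 847660528 = 8476605280

8476605280


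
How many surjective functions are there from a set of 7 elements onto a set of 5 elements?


By inclusion-exclusion on which target elements are missed, the number of surjections from an n-set onto a k-set is
surj(n, k) = sum_{j=0}^{k} (-1)^j C(k, j) (k - j)^n.
Equivalently surj(n, k) = k! * S(n, k), where S(n, k) is the Stirling number of the second kind.
For n = 7, k = 5:
S(7, 5) = 140, so
surj = 5! * 140 = 120 * 140 = 16800.

16800


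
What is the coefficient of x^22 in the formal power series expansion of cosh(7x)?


The Maclaurin series is cosh(t) = sum_{m>=0} t^(2m) / (2m)!, so substituting t = 7x, only even powers of x are nonzero, with coefficient of x^(2m) equal to 7^(2m) / (2m)!.
For x^22 the coefficient is 7^22/22! = 3909821048582988049/1124000727777607680000 = 11398895185373143/3276970051829760000.

11398895185373143/3276970051829760000


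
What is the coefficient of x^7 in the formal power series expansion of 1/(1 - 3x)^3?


The general identity 1/(1 - c x)^r = sum_{k>=0} c^k C(k + r - 1, r - 1) x^k follows by substituting y = c x into 1/(1 - y)^r = sum_{k>=0} C(k + r - 1, r - 1) y^k.
For c = 3, r = 3, k = 7:
3^7 * C(9, 2) = 2187 * 36 = 78732.

78732


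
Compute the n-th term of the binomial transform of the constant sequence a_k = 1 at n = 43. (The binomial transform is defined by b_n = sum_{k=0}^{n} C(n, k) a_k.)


With a_k = 1 for all k, b_n = sum_{k=0}^{n} C(n, k) = 2^n by the binomial theorem.
For n = 43: 2^43 = 8796093022208.

8796093022208


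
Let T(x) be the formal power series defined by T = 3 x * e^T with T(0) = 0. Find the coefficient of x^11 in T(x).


Apply the Lagrange inversion formula: if T = 3 x * phi(T) with phi(t) = e^t, then
[x^n] T = 3^n * (1/n) [t^(n-1)] phi(t)^n = 3^n * (1/n) [t^(n-1)] e^(n t) = 3^n * (1/n) * n^(n-1) / (n-1)! = 3^n * n^(n-1) / n!.
When c = 1 this is the Cayley count of rooted labeled trees on n vertices, divided by n!.
For n = 11: 3^11 * 11^10 / 11! = 177147 * 25937424601/39916800 = 5156831600217/44800.

5156831600217/44800


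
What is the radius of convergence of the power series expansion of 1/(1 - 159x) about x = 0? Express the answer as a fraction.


Expanding 1/(1 - 159x) = sum_{k>=0} 159^k x^k, the series converges when |159x| < 1, i.e., |x| < 1/159.
So the radius of convergence is 1/159 = 1/159.

1/159


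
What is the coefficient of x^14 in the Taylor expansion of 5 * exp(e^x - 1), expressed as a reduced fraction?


exp(e^x - 1) = sum_{k>=0} Bell_k x^k / k!, where Bell_k is the k-th Bell number.
So the coefficient of x^14 is 5 * Bell_14 / 14!.
Computing: Bell_14 = 190899322 and 14! = 87178291200, giving
5 * 190899322/87178291200 = 95449661/8717829120.

95449661/8717829120


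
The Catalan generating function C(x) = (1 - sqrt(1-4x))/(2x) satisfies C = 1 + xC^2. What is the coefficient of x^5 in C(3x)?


Substituting x -> 3x scales the n-th coefficient by 3^n, so [x^5] C(3x) = 3^5 * C_5.
C_5 = C(2*5, 5)/(6) = 252/6 = 42.
So 3^5 * 42 = 243 * 42 = 10206.

10206


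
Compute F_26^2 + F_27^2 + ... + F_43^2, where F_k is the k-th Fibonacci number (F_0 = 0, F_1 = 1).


There is a standard identity sum_{k=0}^{N} F_k^2 = F_N * F_{N+1} (proved inductively from the telescoping relation F_k^2 = F_k F_{k+1} - F_{k-1} F_k). Then
sum_{k=26}^{43} F_k^2 = F_43 F_44 - F_25 F_26.
Computing: F_43 = 433494437, F_44 = 701408733, F_25 = 75025, F_26 = 121393.
Sum = 433494437 * 701408733 - 75025 * 121393 = 304056774711208496.

304056774711208496


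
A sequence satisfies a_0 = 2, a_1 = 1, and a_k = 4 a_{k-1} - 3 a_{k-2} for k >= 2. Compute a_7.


The characteristic equation is t^2 - 4 t + 3 = 0, with roots r_1 = 3 and r_2 = 1 (so c_1 = r_1 + r_2, c_2 = -r_1 r_2 as required).
One can use the closed form a_n = A r_1^n + B r_2^n, but direct iteration is more reliable:
a_0 = 2, a_1 = 1, a_2 = -2, a_3 = -11, a_4 = -38, a_5 = -119, a_6 = -362, a_7 = -1091.
So a_7 = -1091.

-1091


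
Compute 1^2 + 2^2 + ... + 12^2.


This power sum has a closed form given by Faulhaber's formula
sum_{k=1}^{m} k^p = (1 / (p + 1)) * sum_{j=0}^{p} C(p + 1, j) B_j m^(p + 1 - j),
but for small m direct computation is fastest:
1 + 4 + 9 + 16 + 25 + 36 + 49 + 64 + 81 + 100 + 121 + 144 = 650.

650


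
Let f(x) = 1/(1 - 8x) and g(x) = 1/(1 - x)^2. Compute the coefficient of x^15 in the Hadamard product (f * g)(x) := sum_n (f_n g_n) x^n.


f has coefficients f_k = 8^k. For g = 1/(1 - x)^2 the coefficient is g_k = C(k + 1, 1) = k + 1. The Hadamard coefficient is (f * g)_k = 8^k * (k + 1).
For k = 15: 8^15 * 16 = 35184372088832 * 16 = 562949953421312.

562949953421312


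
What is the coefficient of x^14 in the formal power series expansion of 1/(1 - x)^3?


The expansion 1/(1 - x)^r = sum_{k>=0} C(k + r - 1, r - 1) x^k follows from the multiset / negative-binomial theorem (or from repeated differentiation of the geometric series).
For r = 3 and k = 14:
C(16, 2) = 20922789888000 / (2 * 87178291200) = 120.

120


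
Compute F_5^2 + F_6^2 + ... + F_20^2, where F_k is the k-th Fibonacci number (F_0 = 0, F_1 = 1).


There is a standard identity sum_{k=0}^{N} F_k^2 = F_N * F_{N+1} (proved inductively from the telescoping relation F_k^2 = F_k F_{k+1} - F_{k-1} F_k). Then
sum_{k=5}^{20} F_k^2 = F_20 F_21 - F_4 F_5.
Computing: F_20 = 6765, F_21 = 10946, F_4 = 3, F_5 = 5.
Sum = 6765 * 10946 - 3 * 5 = 74049675.

74049675


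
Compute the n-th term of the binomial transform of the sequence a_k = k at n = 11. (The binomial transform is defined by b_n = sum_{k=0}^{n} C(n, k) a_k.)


With a_k = k, b_n = sum_{k=0}^{n} C(n, k) k. Using k * C(n, k) = n * C(n-1, k-1) gives b_n = n * sum_{k>=1} C(n-1, k-1) = n * 2^(n-1).
For n = 11: 11 * 2^10 = 11 * 1024 = 11264.

11264


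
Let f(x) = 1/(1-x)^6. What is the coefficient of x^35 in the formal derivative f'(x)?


Differentiate: d/dx [ 1/(1-x)^r ] = r / (1-x)^(r+1).
Here r = 6, so f'(x) = 6 / (1-x)^7.
The expansion of 1/(1-x)^(r+1) has coefficient of x^n equal to C(n+r, r).
So the coefficient of x^35 in f'(x) is
6 * C(41, 6) = 6 * 4496388 = 26978328

26978328


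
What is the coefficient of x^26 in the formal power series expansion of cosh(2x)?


The Maclaurin series is cosh(t) = sum_{m>=0} t^(2m) / (2m)!, so substituting t = 2x, only even powers of x are nonzero, with coefficient of x^(2m) equal to 2^(2m) / (2m)!.
For x^26 the coefficient is 2^26/26! = 67108864/403291461126605635584000000 = 8/48076088562799171875.

8/48076088562799171875


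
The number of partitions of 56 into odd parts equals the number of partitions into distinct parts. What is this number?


Computing partitions of 56 into odd parts (1, 3, 5, ...):
Using the generating function prod_{k>=0} 1/(1-x^(2k+1)),
the count is 7108

7108


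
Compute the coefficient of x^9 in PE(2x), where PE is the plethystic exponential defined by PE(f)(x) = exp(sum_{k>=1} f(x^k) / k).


With f(x) = 2x, the exponent is sum_{k>=1} 2 x^k / k = 2 * (-ln(1 - x)). Exponentiating:
PE(2x) = exp(-2 ln(1 - x)) = 1/(1 - x)^2.
By the negative binomial expansion, [x^n] 1/(1 - x)^2 = C(n + 1, 1).
For n = 9: C(10, 1) = 10.

10


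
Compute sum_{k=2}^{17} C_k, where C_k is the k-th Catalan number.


C_2 through C_17: 2, 5, 14, 42, 132, 429, 1430, 4862, 16796, 58786, 208012, 742900, 2674440, 9694845, 35357670, 129644790
Sum = 2 + 5 + 14 + 42 + 132 + 429 + 1430 + 4862 + 16796 + 58786 + 208012 + 742900 + 2674440 + 9694845 + 35357670 + 129644790
= 178405155

178405155


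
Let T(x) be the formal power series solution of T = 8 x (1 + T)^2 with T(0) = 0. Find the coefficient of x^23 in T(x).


Apply the Lagrange inversion formula: if T = 8 x * phi(T) with phi(t) = (1 + t)^2, then [x^n] T = 8^n * (1/n) [t^(n-1)] phi(t)^n = 8^n * (1/n) [t^(n-1)] (1 + t)^(2n) = 8^n * (1/n) C(2n, n-1).
Using the identity C(2n, n-1) = C(2n, n) * n / (n+1), the unscaled factor equals C(2n, n) / (n+1) = C_n, the n-th Catalan number.
For n = 23: C_23 = C(46, 23) / 24 = 8233430727600/24 = 343059613650.
With the 8^23 = 590295810358705651712 factor, the coefficient is 590295810358705651712 * 343059613650 = 202506652640871228790390181068800.

202506652640871228790390181068800


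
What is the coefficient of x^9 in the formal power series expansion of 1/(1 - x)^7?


The negative binomial / multiset identity is
1/(1 - x)^r = sum_{k>=0} C(k + r - 1, r - 1) x^k.
Here r = 7 and k = 9, so the coefficient is
C(9 + 6, 6) = C(15, 6)
= 5005

5005


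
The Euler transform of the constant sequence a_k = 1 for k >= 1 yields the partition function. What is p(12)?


The Euler transform converts the sequence a_k = 1 into the number of integer partitions.
Using the recurrence or dynamic programming:
p(12) = 77

77


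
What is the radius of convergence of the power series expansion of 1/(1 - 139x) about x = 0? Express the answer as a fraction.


Expanding 1/(1 - 139x) = sum_{k>=0} 139^k x^k, the series converges when |139x| < 1, i.e., |x| < 1/139.
So the radius of convergence is 1/139 = 1/139.

1/139


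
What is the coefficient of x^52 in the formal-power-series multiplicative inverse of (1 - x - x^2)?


Let the inverse be f(x) = sum_{k>=0} a_k x^k. From f(x) * (1 - x - x^2) = 1 and matching coefficients:
 x^0: a_0 = 1.
 x^1: a_1 - a_0 = 0, so a_1 = 1.
 x^k (k >= 2): a_k - a_{k-1} - a_{k-2} = 0, i.e. a_k = a_{k-1} + a_{k-2}.
This is the Fibonacci-type recurrence shifted so that a_0 = a_1 = 1.
Iterating: a_0=1, a_1=1, a_2=2, a_3=3, a_4=5, a_5=8, a_6=13, a_7=21, a_8=34, a_9=55, ...
a_52 = 53316291173.

53316291173


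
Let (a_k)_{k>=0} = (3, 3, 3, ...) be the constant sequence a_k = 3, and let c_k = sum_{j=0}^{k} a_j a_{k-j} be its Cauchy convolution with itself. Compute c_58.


Since a_j = 3 for all j >= 0, the convolution sum becomes
c_k = sum_{j=0}^{k} 3 * 3 = 9 * (k + 1).
Equivalently, the generating function of (a_k) is 3/(1 - x) and its square is 9/(1 - x)^2 = sum_{k>=0} 9(k + 1) x^k.
For k = 58: 9 * 59 = 531.

531


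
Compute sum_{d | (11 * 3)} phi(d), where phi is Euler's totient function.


First, 11 * 3 = 33. One classical identity is sum_{d | n} phi(d) = n (each k in [1, n] has a unique gcd with n, and among the k's with gcd(k, n) = n/d there are phi(d) of them). So the sum equals 33. We also verify directly:
Divisors of 33: 1, 3, 11, 33.
phi values: 1, 2, 10, 20.
Sum = 33.

33


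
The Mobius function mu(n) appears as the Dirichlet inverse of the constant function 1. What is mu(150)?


150 has a squared prime factor, so mu(150) = 0.
Factorization reveals a repeated prime.

0


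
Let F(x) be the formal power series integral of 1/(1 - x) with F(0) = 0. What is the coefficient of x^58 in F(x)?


1/(1 - x) = sum_{k>=0} x^k. Integrating termwise and using F(0) = 0 gives
F(x) = sum_{k>=0} x^(k+1) / (k+1) = sum_{m>=1} x^m / m = -ln(1 - x).
So the coefficient of x^58 is 1/58 = 1/58.

1/58


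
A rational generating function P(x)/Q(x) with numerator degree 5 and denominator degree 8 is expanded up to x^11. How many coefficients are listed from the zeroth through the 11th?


Expanding up to x^11 gives the coefficients for x^0, x^1, ..., x^11.
That is 11 + 1 = 12 coefficients in total.

12


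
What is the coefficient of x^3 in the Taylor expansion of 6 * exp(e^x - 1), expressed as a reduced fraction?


exp(e^x - 1) = sum_{k>=0} Bell_k x^k / k!, where Bell_k is the k-th Bell number.
So the coefficient of x^3 is 6 * Bell_3 / 3!.
Computing: Bell_3 = 5 and 3! = 6, giving
6 * 5/6 = 5.

5


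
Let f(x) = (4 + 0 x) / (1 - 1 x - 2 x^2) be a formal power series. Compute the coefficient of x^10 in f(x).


Write f(x) = sum_{k>=0} a_k x^k. Multiplying both sides by 1 - 1 x - 2 x^2 gives
(1 - 1 x - 2 x^2) sum_{k>=0} a_k x^k = 4 + 0 x.
Matching coefficients:
 x^0: a_0 = 4
 x^1: a_1 - 1 a_0 = 0  =>  a_1 = 1*4 + 0 = 4
 x^k (k >= 2): a_k = 1 a_{k-1} + 2 a_{k-2}.
Iterating: a_2 = 12, a_3 = 20, a_4 = 44, a_5 = 84, a_6 = 172, a_7 = 340, a_8 = 684, a_9 = 1364, a_10 = 2732.
So the coefficient of x^10 is 2732.

2732


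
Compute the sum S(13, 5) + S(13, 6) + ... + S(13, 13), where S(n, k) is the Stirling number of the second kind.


By definition, S(n, k) counts partitions of an n-set into exactly k nonempty blocks.
Computing row n = 13 for k = 5..13:
S(13, k): 7508501, 9321312, 5715424, 1899612, 359502, 39325, 2431, 78, 1
Sum = 24846186.

24846186


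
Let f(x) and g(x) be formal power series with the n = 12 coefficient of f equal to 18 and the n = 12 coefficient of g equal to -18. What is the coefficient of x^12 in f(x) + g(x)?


Addition of formal power series is termwise.
The coefficient of x^12 in f + g = 18 + -18
= 0

0


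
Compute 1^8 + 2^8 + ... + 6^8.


This power sum has a closed form given by Faulhaber's formula
sum_{k=1}^{m} k^p = (1 / (p + 1)) * sum_{j=0}^{p} C(p + 1, j) B_j m^(p + 1 - j),
but for small m direct computation is fastest:
1 + 256 + 6561 + 65536 + 390625 + 1679616 = 2142595.

2142595


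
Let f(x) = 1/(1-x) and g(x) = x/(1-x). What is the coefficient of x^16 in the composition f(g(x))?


First simplify the composition: f(g(x)) = 1/(1 - x/(1-x)) = (1-x)/((1-x) - x) = (1-x)/(1-2x).
Now extract the coefficient. Write (1-x)/(1-2x) = 1/(1-2x) - x/(1-2x).
The coefficient of x^n in 1/(1-2x) is 2^n, and in x/(1-2x) is 2^(n-1) (for n >= 1).
So the coefficient of x^16 is 2^16 - 2^15 = 65536 - 32768 = 32768.

32768


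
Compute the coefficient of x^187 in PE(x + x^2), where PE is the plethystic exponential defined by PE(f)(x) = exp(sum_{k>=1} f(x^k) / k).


With f(x) = x + x^2, the exponent is sum_{k>=1} (x^k + x^(2k)) / k = -ln(1 - x) - ln(1 - x^2). Exponentiating:
PE(x + x^2) = 1 / ((1 - x)(1 - x^2)).
This is the generating function for partitions of n into parts of size 1 or 2. The number of 2's can be any j in 0..93, and the rest are 1's, so
[x^187] = floor(187/2) + 1 = 94.

94


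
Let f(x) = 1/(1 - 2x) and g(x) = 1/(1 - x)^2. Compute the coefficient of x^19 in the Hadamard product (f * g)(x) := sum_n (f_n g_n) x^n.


f has coefficients f_k = 2^k. For g = 1/(1 - x)^2 the coefficient is g_k = C(k + 1, 1) = k + 1. The Hadamard coefficient is (f * g)_k = 2^k * (k + 1).
For k = 19: 2^19 * 20 = 524288 * 20 = 10485760.

10485760


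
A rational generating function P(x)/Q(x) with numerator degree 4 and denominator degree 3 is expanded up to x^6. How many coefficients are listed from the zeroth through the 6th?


Expanding up to x^6 gives the coefficients for x^0, x^1, ..., x^6.
That is 6 + 1 = 7 coefficients in total.

7


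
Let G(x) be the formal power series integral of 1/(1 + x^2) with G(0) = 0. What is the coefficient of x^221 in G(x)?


1/(1 + x^2) = sum_{j>=0} (-1)^j x^(2j). Integrating termwise with G(0) = 0:
G(x) = sum_{j>=0} (-1)^j x^(2j+1) / (2j+1) = arctan(x).
Only odd powers are nonzero. For x^221 write 221 = 2*110 + 1, giving
(-1)^110 / 221 = 1/221 = 1/221.

1/221


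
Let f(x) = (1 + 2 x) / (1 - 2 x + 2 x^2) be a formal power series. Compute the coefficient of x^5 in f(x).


Write f(x) = sum_{k>=0} a_k x^k. Multiplying both sides by 1 - 2 x + 2 x^2 gives
(1 - 2 x + 2 x^2) sum_{k>=0} a_k x^k = 1 + 2 x.
Matching coefficients:
 x^0: a_0 = 1
 x^1: a_1 - 2 a_0 = 2  =>  a_1 = 2*1 + 2 = 4
 x^k (k >= 2): a_k = 2 a_{k-1} - 2 a_{k-2}.
Iterating: a_2 = 6, a_3 = 4, a_4 = -4, a_5 = -16.
So the coefficient of x^5 is -16.

-16


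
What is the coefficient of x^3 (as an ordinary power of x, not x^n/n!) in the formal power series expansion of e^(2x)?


The exponential series is e^y = sum_{k>=0} y^k / k!. Substituting y = 2x gives
e^(2x) = sum_{k>=0} 2^k x^k / k!.
So the coefficient of x^n is a^n/n! with a = 2, n = 3:
2^3 / 3! = 8/6 = 4/3

4/3


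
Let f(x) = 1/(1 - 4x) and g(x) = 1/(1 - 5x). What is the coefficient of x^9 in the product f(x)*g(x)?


The coefficient of x^n in f*g is the Cauchy product: sum_{k=0}^{n} a^k * b^(n-k).
With a=4, b=5, n=9:
sum_{k=0}^{9} 4^k * 5^(9-k)
= 8717049

8717049


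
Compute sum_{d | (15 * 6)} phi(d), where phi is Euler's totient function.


First, 15 * 6 = 90. One classical identity is sum_{d | n} phi(d) = n (each k in [1, n] has a unique gcd with n, and among the k's with gcd(k, n) = n/d there are phi(d) of them). So the sum equals 90. We also verify directly:
Divisors of 90: 1, 2, 3, 5, 6, 9, 10, 15, 18, 30, 45, 90.
phi values: 1, 1, 2, 4, 2, 6, 4, 8, 6, 8, 24, 24.
Sum = 90.

90


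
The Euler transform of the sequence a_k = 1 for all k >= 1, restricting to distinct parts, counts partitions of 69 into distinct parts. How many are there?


Partitions of 69 into distinct parts can be computed via generating function.
Product (1+x)(1+x^2)(1+x^3)...
The coefficient of x^69 = 27130

27130


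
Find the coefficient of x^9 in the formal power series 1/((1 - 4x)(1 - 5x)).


By partial fractions or Cauchy convolution:
The coefficient equals sum_{k=0}^{9} 4^k * 5^(9-k).
= 8717049

8717049


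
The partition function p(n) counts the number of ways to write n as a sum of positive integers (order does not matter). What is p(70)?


Using the generating function prod_{k>=1} 1/(1-x^k), we compute p(70).
By dynamic programming over parts 1 through 70:
p(70) = 4087968

4087968


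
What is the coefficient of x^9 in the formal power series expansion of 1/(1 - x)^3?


The expansion 1/(1 - x)^r = sum_{k>=0} C(k + r - 1, r - 1) x^k follows from the multiset / negative-binomial theorem (or from repeated differentiation of the geometric series).
For r = 3 and k = 9:
C(11, 2) = 39916800 / (2 * 362880) = 55.

55


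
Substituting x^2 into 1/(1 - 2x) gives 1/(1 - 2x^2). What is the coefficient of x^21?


Since 1/(1 - 2x^2) only has even powers of x,
the coefficient of x^21 (odd) is 0.

0


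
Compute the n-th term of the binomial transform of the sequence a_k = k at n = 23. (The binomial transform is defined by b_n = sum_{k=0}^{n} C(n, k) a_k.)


With a_k = k, b_n = sum_{k=0}^{n} C(n, k) k. Using k * C(n, k) = n * C(n-1, k-1) gives b_n = n * sum_{k>=1} C(n-1, k-1) = n * 2^(n-1).
For n = 23: 23 * 2^22 = 23 * 4194304 = 96468992.

96468992


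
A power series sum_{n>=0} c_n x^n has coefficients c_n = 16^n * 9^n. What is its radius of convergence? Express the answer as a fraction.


By the root test (Cauchy-Hadamard), the radius is R = 1 / limsup_n |c_n|^(1/n).
Here |c_n|^(1/n) = (16^n * 9^n)^(1/n) = 16 * 9 = 144 for all n.
So R = 1/144 = 1/144.

1/144


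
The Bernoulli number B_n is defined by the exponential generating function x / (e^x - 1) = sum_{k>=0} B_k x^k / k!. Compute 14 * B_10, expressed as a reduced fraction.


Bernoulli numbers can also be computed recursively via B_0 = 1 and sum_{j=0}^{m} C(m+1, j) B_j = 0 for m >= 1. Odd-index Bernoulli numbers vanish for k >= 3.
Computing B_10 = 5/66, so 14 * B_10 = 14 * 5/66 = 35/33.

35/33


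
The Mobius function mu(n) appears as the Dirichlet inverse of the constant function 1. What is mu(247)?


247 = 13 * 19 (all distinct primes).
mu(247) = (-1)^2 = 1

1


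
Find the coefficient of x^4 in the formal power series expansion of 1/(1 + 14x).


Write 1/(1 + c x) = 1/(1 - (-c) x) and apply the geometric-series identity
1/(1 - y) = sum_{k>=0} y^k to get 1/(1 + c x) = sum_{k>=0} (-c)^k x^k.
So the coefficient of x^k is (-c)^k = (-1)^k * c^k.
Here c = 14 and k = 4:
(-14)^4 = 1 * 38416 = 38416

38416


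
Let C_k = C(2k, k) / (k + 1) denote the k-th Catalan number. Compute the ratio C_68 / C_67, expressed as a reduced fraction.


Using C_k = (2k)! / (k! (k+1)!), the ratio C_{k+1}/C_k simplifies to
C_{k+1}/C_k = [(2k+2)! / ((k+1)! (k+2)!)] * [k! (k+1)! / (2k)!]
 = (2k+2)(2k+1) / ((k+1)(k+2)) = 2(2k+1) / (k+2).
For k = 67: 2(2*67 + 1) / (67 + 2) = 270/69 = 90/23.

90/23


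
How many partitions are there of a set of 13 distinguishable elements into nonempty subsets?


Bell_13 can be computed from the Bell triangle or from Dobinski's identity Bell_n = (1/e) * sum_{k>=0} k^n / k!.
Computing Bell_13 = 27644437.

27644437


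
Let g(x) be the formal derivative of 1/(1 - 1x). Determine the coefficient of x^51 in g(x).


Differentiate termwise: d/dx sum_{k>=0} 1^k x^k = sum_{k>=1} k 1^k x^(k-1) = sum_{j>=0} (j+1) 1^(j+1) x^j.
Equivalently, d/dx [1/(1 - 1x)] = 1/(1 - 1x)^2.
For j = 51: 52 * 1^52 = 52 * 1 = 52.

52


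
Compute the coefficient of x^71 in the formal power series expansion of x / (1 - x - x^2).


Let f(x) = sum_{k>=0} a_k x^k. Multiplying f(x) * (1 - x - x^2) = x and matching coefficients gives a_0 = 0, a_1 = 1, and a_k = a_{k-1} + a_{k-2} for k >= 2. These are the Fibonacci numbers F_k.
Iterating from F_0 = 0, F_1 = 1:
F_0=0, F_1=1, F_2=1, F_3=2, F_4=3, F_5=5, F_6=8, F_7=13, F_8=21, F_9=34, ...
F_71 = 308061521170129.

308061521170129


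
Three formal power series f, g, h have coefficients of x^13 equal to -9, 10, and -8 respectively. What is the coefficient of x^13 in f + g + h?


Series addition is componentwise:
-9 + 10 + -8
= -7

-7


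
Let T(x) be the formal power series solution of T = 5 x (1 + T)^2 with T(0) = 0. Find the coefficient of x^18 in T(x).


Apply the Lagrange inversion formula: if T = 5 x * phi(T) with phi(t) = (1 + t)^2, then [x^n] T = 5^n * (1/n) [t^(n-1)] phi(t)^n = 5^n * (1/n) [t^(n-1)] (1 + t)^(2n) = 5^n * (1/n) C(2n, n-1).
Using the identity C(2n, n-1) = C(2n, n) * n / (n+1), the unscaled factor equals C(2n, n) / (n+1) = C_n, the n-th Catalan number.
For n = 18: C_18 = C(36, 18) / 19 = 9075135300/19 = 477638700.
With the 5^18 = 3814697265625 factor, the coefficient is 3814697265625 * 477638700 = 1822047042846679687500.

1822047042846679687500


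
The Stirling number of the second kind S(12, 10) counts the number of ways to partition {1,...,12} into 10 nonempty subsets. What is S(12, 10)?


Using the explicit formula S(n,k) = (1/k!) sum_{j=0}^{k} (-1)^(k-j) C(k,j) j^n:
S(12, 10) = 1705
Equivalently, S(n,k) is n! times the coefficient of x^n in the EGF (e^x - 1)^k / k!.

1705


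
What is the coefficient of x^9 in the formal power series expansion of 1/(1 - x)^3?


The negative binomial / multiset identity is
1/(1 - x)^r = sum_{k>=0} C(k + r - 1, r - 1) x^k.
Here r = 3 and k = 9, so the coefficient is
C(9 + 2, 2) = C(11, 2)
= 55

55


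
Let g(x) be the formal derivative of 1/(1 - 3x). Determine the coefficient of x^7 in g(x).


Differentiate termwise: d/dx sum_{k>=0} 3^k x^k = sum_{k>=1} k 3^k x^(k-1) = sum_{j>=0} (j+1) 3^(j+1) x^j.
Equivalently, d/dx [1/(1 - 3x)] = 3/(1 - 3x)^2.
For j = 7: 8 * 3^8 = 8 * 6561 = 52488.

52488


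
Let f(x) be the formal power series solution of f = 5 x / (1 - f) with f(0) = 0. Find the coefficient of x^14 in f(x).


Apply Lagrange inversion: f = 5 x * phi(f) with phi(t) = 1/(1 - t), so
[x^n] f = 5^n * (1/n) [t^(n-1)] phi(t)^n = 5^n * (1/n) [t^(n-1)] (1 - t)^(-n) = 5^n * (1/n) C(2n - 2, n - 1) = 5^n * C_{n-1}.
For n = 14: C_13 = C(26, 13) / 14 = 10400600/14 = 742900.
With the 5^14 = 6103515625 factor, the coefficient is 6103515625 * 742900 = 4534301757812500.

4534301757812500


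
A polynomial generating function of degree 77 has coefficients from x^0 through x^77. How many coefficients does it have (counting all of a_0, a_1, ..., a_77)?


A polynomial of degree 77 takes the form a_0 + a_1 x + ... + a_77 x^77.
The number of coefficients is 77 + 1 = 78.

78


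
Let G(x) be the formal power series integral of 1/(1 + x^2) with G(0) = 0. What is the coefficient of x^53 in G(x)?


1/(1 + x^2) = sum_{j>=0} (-1)^j x^(2j). Integrating termwise with G(0) = 0:
G(x) = sum_{j>=0} (-1)^j x^(2j+1) / (2j+1) = arctan(x).
Only odd powers are nonzero. For x^53 write 53 = 2*26 + 1, giving
(-1)^26 / 53 = 1/53 = 1/53.

1/53


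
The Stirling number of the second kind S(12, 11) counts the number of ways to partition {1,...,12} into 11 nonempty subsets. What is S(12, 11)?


Using the explicit formula S(n,k) = (1/k!) sum_{j=0}^{k} (-1)^(k-j) C(k,j) j^n:
S(12, 11) = 66
Equivalently, S(n,k) is n! times the coefficient of x^n in the EGF (e^x - 1)^k / k!.

66


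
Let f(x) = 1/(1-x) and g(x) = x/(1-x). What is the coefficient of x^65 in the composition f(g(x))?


First simplify the composition: f(g(x)) = 1/(1 - x/(1-x)) = (1-x)/((1-x) - x) = (1-x)/(1-2x).
Now extract the coefficient. Write (1-x)/(1-2x) = 1/(1-2x) - x/(1-2x).
The coefficient of x^n in 1/(1-2x) is 2^n, and in x/(1-2x) is 2^(n-1) (for n >= 1).
So the coefficient of x^65 is 2^65 - 2^64 = 36893488147419103232 - 18446744073709551616 = 18446744073709551616.

18446744073709551616


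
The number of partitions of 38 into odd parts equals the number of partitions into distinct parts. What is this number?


Computing partitions of 38 into odd parts (1, 3, 5, ...):
Using the generating function prod_{k>=0} 1/(1-x^(2k+1)),
the count is 864

864


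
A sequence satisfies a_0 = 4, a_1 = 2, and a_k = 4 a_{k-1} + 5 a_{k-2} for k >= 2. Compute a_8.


The characteristic equation is t^2 - 4 t - 5 = 0, with roots r_1 = 5 and r_2 = -1 (so c_1 = r_1 + r_2, c_2 = -r_1 r_2 as required).
One can use the closed form a_n = A r_1^n + B r_2^n, but direct iteration is more reliable:
a_0 = 4, a_1 = 2, a_2 = 28, a_3 = 122, a_4 = 628, a_5 = 3122, a_6 = 15628, a_7 = 78122, a_8 = 390628.
So a_8 = 390628.

390628


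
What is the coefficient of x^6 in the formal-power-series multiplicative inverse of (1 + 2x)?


The inverse is 1/(1 + 2x). Apply the geometric identity 1/(1 - y) = sum_{k>=0} y^k with y = -2x:
1/(1 + 2x) = sum_{k>=0} (-2)^k x^k.
So the coefficient of x^6 is (-2)^6 = 64.

64


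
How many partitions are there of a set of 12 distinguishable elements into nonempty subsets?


Bell_12 can be computed from the Bell triangle or from Dobinski's identity Bell_n = (1/e) * sum_{k>=0} k^n / k!.
Computing Bell_12 = 4213597.

4213597


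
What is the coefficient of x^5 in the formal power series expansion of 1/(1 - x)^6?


The expansion 1/(1 - x)^r = sum_{k>=0} C(k + r - 1, r - 1) x^k follows from the multiset / negative-binomial theorem (or from repeated differentiation of the geometric series).
For r = 6 and k = 5:
C(10, 5) = 3628800 / (120 * 120) = 252.

252


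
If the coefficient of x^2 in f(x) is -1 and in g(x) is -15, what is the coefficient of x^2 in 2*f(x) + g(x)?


Scalar multiplication scales coefficients: 2 * -1 = -2.
Then add the g coefficient: -2 + -15
= -17

-17


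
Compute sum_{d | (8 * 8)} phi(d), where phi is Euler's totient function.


First, 8 * 8 = 64. One classical identity is sum_{d | n} phi(d) = n (each k in [1, n] has a unique gcd with n, and among the k's with gcd(k, n) = n/d there are phi(d) of them). So the sum equals 64. We also verify directly:
Divisors of 64: 1, 2, 4, 8, 16, 32, 64.
phi values: 1, 1, 2, 4, 8, 16, 32.
Sum = 64.

64


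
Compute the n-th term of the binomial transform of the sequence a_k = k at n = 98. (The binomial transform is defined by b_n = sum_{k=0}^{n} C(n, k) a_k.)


With a_k = k, b_n = sum_{k=0}^{n} C(n, k) k. Using k * C(n, k) = n * C(n-1, k-1) gives b_n = n * sum_{k>=1} C(n-1, k-1) = n * 2^(n-1).
For n = 98: 98 * 2^97 = 98 * 158456325028528675187087900672 = 15528719852795810168334614265856.

15528719852795810168334614265856


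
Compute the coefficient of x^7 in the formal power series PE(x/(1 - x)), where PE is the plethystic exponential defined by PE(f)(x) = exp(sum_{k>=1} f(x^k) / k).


For f(x) = x/(1 - x) we have
sum_{k>=1} f(x^k) / k = sum_{k>=1} (1/k) * x^k / (1 - x^k) = sum_{k, m >= 1} x^(k m) / k,
which after exponentiating simplifies to
PE(x/(1 - x)) = prod_{k>=1} 1 / (1 - x^k).
This is the generating function for the partition function p(n), so the coefficient of x^7 is p(7).
Computing p(7) by dynamic programming over parts 1, 2, ..., 7: p(7) = 15.

15


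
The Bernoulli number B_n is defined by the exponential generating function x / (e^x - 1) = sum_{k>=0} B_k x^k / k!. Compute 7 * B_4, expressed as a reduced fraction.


Bernoulli numbers can also be computed recursively via B_0 = 1 and sum_{j=0}^{m} C(m+1, j) B_j = 0 for m >= 1. Odd-index Bernoulli numbers vanish for k >= 3.
Computing B_4 = -1/30, so 7 * B_4 = 7 * -1/30 = -7/30.

-7/30


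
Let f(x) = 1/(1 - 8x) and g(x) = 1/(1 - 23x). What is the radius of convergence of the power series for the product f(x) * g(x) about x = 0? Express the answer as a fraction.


The radius of 1/(1 - 8x) is 1/8 (nearest singularity at x = 1/8), and the radius of 1/(1 - 23x) is 1/23.
The product f(x)*g(x) = 1/((1 - 8x)(1 - 23x)) has singularities at both 1/8 and 1/23, so its radius of convergence is the distance to the nearest one:
min(1/8, 1/23) = 1/23.

1/23


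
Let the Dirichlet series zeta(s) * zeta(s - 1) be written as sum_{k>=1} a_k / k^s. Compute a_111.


Convolution gives a_k = sum_{d | k} d * 1 = sum_{d | k} d = sigma(k), the sum of positive divisors of k.
For k = 111, the divisors are 1, 3, 37, 111, so
sigma(111) = 1 + 3 + 37 + 111 = 152.

152


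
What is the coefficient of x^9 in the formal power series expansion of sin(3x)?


The Maclaurin series is sin(t) = sum_{k>=0} (-1)^k t^(2k+1) / (2k+1)!, so substituting t = 3x, only odd powers of x are nonzero, with coefficient of x^(2k+1) equal to (-1)^k 3^(2k+1) / (2k+1)!.
Write 9 = 2*4 + 1, giving the coefficient (-1)^4 * 3^9 / 9! = 19683/362880 = 243/4480.

243/4480


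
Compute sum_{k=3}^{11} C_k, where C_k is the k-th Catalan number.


C_3 through C_11: 5, 14, 42, 132, 429, 1430, 4862, 16796, 58786
Sum = 5 + 14 + 42 + 132 + 429 + 1430 + 4862 + 16796 + 58786
= 82496

82496


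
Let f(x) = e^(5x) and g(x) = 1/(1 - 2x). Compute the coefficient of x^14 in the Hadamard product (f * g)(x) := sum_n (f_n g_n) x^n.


Expanding: f_k = 5^k/k! (from e^(5x)) and g_k = 2^k (from 1/(1 - 2x)). So the Hadamard coefficient (f * g)_k = 5^k 2^k / k! = (10)^k / k!.
For k = 14: 10^14/14! = 100000000000000/87178291200 = 1953125000/1702701.

1953125000/1702701


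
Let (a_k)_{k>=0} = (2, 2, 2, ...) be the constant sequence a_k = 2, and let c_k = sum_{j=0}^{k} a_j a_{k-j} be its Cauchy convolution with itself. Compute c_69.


Since a_j = 2 for all j >= 0, the convolution sum becomes
c_k = sum_{j=0}^{k} 2 * 2 = 4 * (k + 1).
Equivalently, the generating function of (a_k) is 2/(1 - x) and its square is 4/(1 - x)^2 = sum_{k>=0} 4(k + 1) x^k.
For k = 69: 4 * 70 = 280.

280


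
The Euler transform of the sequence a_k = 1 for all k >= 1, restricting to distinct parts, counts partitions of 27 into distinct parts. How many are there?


Partitions of 27 into distinct parts can be computed via generating function.
Product (1+x)(1+x^2)(1+x^3)...
The coefficient of x^27 = 192

192


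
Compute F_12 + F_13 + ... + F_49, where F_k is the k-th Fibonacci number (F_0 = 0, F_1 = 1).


Use the identity sum_{k=0}^{N} F_k = F_{N+2} - 1 (which follows from F_{k+2} - F_{k+1} = F_k). Then
sum_{k=12}^{49} F_k = (F_{51} - 1) - (F_{13} - 1) = F_{51} - F_{13}.
Computing: F_{51} = 20365011074, F_{13} = 233, so
Sum = 20365011074 - 233 = 20365010841.

20365010841


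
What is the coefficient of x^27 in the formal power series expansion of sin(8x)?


The Maclaurin series is sin(t) = sum_{k>=0} (-1)^k t^(2k+1) / (2k+1)!, so substituting t = 8x, only odd powers of x are nonzero, with coefficient of x^(2k+1) equal to (-1)^k 8^(2k+1) / (2k+1)!.
Write 27 = 2*13 + 1, giving the coefficient (-1)^13 * 8^27 / 27! = -2417851639229258349412352/10888869450418352160768000000 = -288230376151711744/1298054391195577640625.

-288230376151711744/1298054391195577640625


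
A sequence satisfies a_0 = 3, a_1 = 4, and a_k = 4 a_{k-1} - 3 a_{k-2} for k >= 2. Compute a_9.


The characteristic equation is t^2 - 4 t + 3 = 0, with roots r_1 = 3 and r_2 = 1 (so c_1 = r_1 + r_2, c_2 = -r_1 r_2 as required).
One can use the closed form a_n = A r_1^n + B r_2^n, but direct iteration is more reliable:
a_0 = 3, a_1 = 4, a_2 = 7, a_3 = 16, a_4 = 43, a_5 = 124, a_6 = 367, a_7 = 1096, a_8 = 3283, a_9 = 9844.
So a_9 = 9844.

9844


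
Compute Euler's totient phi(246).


phi(n) counts integers in [1, n] coprime to n. Using the multiplicative formula phi(n) = n * prod_{p | n} (1 - 1/p):
246 = 2 * 3 * 41, so
phi(246) = 246 * (1 - 1/2) * (1 - 1/3) * (1 - 1/41) = 80.

80


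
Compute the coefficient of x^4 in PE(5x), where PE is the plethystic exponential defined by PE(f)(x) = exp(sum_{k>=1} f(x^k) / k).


With f(x) = 5x, the exponent is sum_{k>=1} 5 x^k / k = 5 * (-ln(1 - x)). Exponentiating:
PE(5x) = exp(-5 ln(1 - x)) = 1/(1 - x)^5.
By the negative binomial expansion, [x^n] 1/(1 - x)^5 = C(n + 4, 4).
For n = 4: C(8, 4) = 70.

70


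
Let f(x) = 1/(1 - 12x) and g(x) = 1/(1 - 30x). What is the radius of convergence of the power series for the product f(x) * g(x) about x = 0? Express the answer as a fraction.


The radius of 1/(1 - 12x) is 1/12 (nearest singularity at x = 1/12), and the radius of 1/(1 - 30x) is 1/30.
The product f(x)*g(x) = 1/((1 - 12x)(1 - 30x)) has singularities at both 1/12 and 1/30, so its radius of convergence is the distance to the nearest one:
min(1/12, 1/30) = 1/30.

1/30


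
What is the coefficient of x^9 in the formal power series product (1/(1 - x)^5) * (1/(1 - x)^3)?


Combine the factors: (1/(1 - x)^5) * (1/(1 - x)^3) = 1/(1 - x)^8.
Then use 1/(1 - x)^r = sum_{k>=0} C(k + r - 1, r - 1) x^k with r = 8 and k = 9:
C(16, 7) = 11440.

11440


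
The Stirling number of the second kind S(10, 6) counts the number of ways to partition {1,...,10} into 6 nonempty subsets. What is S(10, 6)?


Using the explicit formula S(n,k) = (1/k!) sum_{j=0}^{k} (-1)^(k-j) C(k,j) j^n:
S(10, 6) = 22827
Equivalently, S(n,k) is n! times the coefficient of x^n in the EGF (e^x - 1)^k / k!.

22827


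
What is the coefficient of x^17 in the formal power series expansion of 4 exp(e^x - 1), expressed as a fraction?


exp(e^x - 1) is the exponential generating function for the Bell numbers Bell_k: exp(e^x - 1) = sum_{k>=0} Bell_k x^k / k!.
So the coefficient of x^17 in 4 exp(e^x - 1) is 4 Bell_17 / 17!.
Computing: Bell_17 = 82864869804 and 17! = 355687428096000, giving
4 * 82864869804/355687428096000 = 255755771/274450176000.

255755771/274450176000


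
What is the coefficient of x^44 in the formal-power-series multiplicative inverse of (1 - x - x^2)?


Let the inverse be f(x) = sum_{k>=0} a_k x^k. From f(x) * (1 - x - x^2) = 1 and matching coefficients:
 x^0: a_0 = 1.
 x^1: a_1 - a_0 = 0, so a_1 = 1.
 x^k (k >= 2): a_k - a_{k-1} - a_{k-2} = 0, i.e. a_k = a_{k-1} + a_{k-2}.
This is the Fibonacci-type recurrence shifted so that a_0 = a_1 = 1.
Iterating: a_0=1, a_1=1, a_2=2, a_3=3, a_4=5, a_5=8, a_6=13, a_7=21, a_8=34, a_9=55, ...
a_44 = 1134903170.

1134903170


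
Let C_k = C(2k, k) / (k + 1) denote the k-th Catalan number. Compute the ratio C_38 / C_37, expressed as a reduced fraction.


Using C_k = (2k)! / (k! (k+1)!), the ratio C_{k+1}/C_k simplifies to
C_{k+1}/C_k = [(2k+2)! / ((k+1)! (k+2)!)] * [k! (k+1)! / (2k)!]
 = (2k+2)(2k+1) / ((k+1)(k+2)) = 2(2k+1) / (k+2).
For k = 37: 2(2*37 + 1) / (37 + 2) = 150/39 = 50/13.

50/13


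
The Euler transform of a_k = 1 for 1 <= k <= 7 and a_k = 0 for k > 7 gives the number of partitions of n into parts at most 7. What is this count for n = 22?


Partitions of 22 into parts at most 7:
Using generating function (1-x)^(-1)(1-x^2)^(-1)...(1-x^7)^(-1),
the coefficient of x^22 = 522

522


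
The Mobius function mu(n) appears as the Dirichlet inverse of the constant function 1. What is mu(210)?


210 = 2 * 3 * 5 * 7 (all distinct primes).
mu(210) = (-1)^4 = 1

1


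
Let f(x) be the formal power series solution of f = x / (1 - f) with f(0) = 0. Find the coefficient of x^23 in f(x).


Apply Lagrange inversion: f = x * phi(f) with phi(t) = 1/(1 - t), so
[x^n] f = (1/n) [t^(n-1)] phi(t)^n = (1/n) [t^(n-1)] (1 - t)^(-n) = (1/n) C(2n - 2, n - 1) = C_{n-1}.
For n = 23: C_22 = C(44, 22) / 23 = 2104098963720/23 = 91482563640 = 91482563640.

91482563640


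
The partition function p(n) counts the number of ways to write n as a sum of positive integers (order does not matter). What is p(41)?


Using the generating function prod_{k>=1} 1/(1-x^k), we compute p(41).
By dynamic programming over parts 1 through 41:
p(41) = 44583

44583


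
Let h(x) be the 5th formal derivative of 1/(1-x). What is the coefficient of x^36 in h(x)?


Differentiating 5 times: d^5/dx^5 [1/(1-x)] = 5!/(1-x)^6.
The expansion 1/(1-x)^6 = sum_{k>=0} C(k+5, 5) x^k, so the coefficient of x^n in 5!/(1-x)^6 is 5! * C(n+5, 5).
For n = 36: 120 * C(41, 5) = 120 * 749398 = 89927760

89927760


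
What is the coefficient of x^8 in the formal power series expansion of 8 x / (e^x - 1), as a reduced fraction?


The exponential generating function for Bernoulli numbers is
x / (e^x - 1) = sum_{k>=0} B_k x^k / k!.
So the coefficient of x^8 in 8 x / (e^x - 1) is 8 B_8 / 8!.
Computing: B_8 = -1/30, 8! = 40320, giving
8 * -1/30 / 40320 = -1/151200.

-1/151200


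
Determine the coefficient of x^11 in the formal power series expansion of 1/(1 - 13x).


The geometric series identity gives 1/(1 - c x) = sum_{k>=0} c^k x^k, so the coefficient of x^k is c^k.
Here c = 13 and k = 11.
Computing: 13^11 = 1792160394037

1792160394037


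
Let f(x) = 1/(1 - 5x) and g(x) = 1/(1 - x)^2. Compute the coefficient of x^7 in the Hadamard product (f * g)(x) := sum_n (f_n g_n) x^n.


f has coefficients f_k = 5^k. For g = 1/(1 - x)^2 the coefficient is g_k = C(k + 1, 1) = k + 1. The Hadamard coefficient is (f * g)_k = 5^k * (k + 1).
For k = 7: 5^7 * 8 = 78125 * 8 = 625000.

625000


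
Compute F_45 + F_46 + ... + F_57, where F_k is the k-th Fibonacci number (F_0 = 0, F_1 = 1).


Use the identity sum_{k=0}^{N} F_k = F_{N+2} - 1 (which follows from F_{k+2} - F_{k+1} = F_k). Then
sum_{k=45}^{57} F_k = (F_{59} - 1) - (F_{46} - 1) = F_{59} - F_{46}.
Computing: F_{59} = 956722026041, F_{46} = 1836311903, so
Sum = 956722026041 - 1836311903 = 954885714138.

954885714138
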